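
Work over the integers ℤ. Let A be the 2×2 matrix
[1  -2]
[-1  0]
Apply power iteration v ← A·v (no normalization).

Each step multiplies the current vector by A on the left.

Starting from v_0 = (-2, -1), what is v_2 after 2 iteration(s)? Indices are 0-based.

v_2 = (-4, 0)

v_0 = (-2, -1).
v_1 = A·v_0 = (0, 2).
v_2 = A·v_1 = (-4, 0).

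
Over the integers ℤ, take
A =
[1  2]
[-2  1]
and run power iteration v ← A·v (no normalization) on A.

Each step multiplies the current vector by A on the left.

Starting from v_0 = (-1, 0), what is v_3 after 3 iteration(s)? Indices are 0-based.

v_3 = (11, -2)

v_0 = (-1, 0).
v_1 = A·v_0 = (-1, 2).
v_2 = A·v_1 = (3, 4).
v_3 = A·v_2 = (11, -2).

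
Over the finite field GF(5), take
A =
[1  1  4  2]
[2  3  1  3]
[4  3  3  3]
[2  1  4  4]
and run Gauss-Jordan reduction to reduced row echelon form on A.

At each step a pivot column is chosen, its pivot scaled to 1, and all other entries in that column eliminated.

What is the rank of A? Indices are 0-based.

pivot(0,0)=1: scale R0 → (1, 1, 4, 2)
  clear (1,0): R1 −= (2)R0 → (0, 1, 3, 4)
  clear (2,0): R2 −= (4)R0 → (0, 4, 2, 0)
  clear (3,0): R3 −= (2)R0 → (0, 4, 1, 0)
pivot(1,1)=1: scale R1 → (0, 1, 3, 4)
  clear (0,1): R0 −= (1)R1 → (1, 0, 1, 3)
  clear (2,1): R2 −= (4)R1 → (0, 0, 0, 4)
  clear (3,1): R3 −= (4)R1 → (0, 0, 4, 4)
pivot(2,2): swap R2↔R3
pivot(2,2)=4: scale R2 → (0, 0, 1, 1)
  clear (0,2): R0 −= (1)R2 → (1, 0, 0, 2)
  clear (1,2): R1 −= (3)R2 → (0, 1, 0, 1)
pivot(3,3)=4: scale R3 → (0, 0, 0, 1)
  clear (0,3): R0 −= (2)R3 → (1, 0, 0, 0)
  clear (1,3): R1 −= (1)R3 → (0, 1, 0, 0)
  clear (2,3): R2 −= (1)R3 → (0, 0, 1, 0)

rank = 4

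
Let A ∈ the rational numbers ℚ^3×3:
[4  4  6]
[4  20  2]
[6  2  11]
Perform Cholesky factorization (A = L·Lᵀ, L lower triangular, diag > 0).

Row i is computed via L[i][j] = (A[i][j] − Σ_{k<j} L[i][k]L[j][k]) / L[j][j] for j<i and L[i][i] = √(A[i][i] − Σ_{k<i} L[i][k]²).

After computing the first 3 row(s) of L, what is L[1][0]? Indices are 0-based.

L[1][0] = 2

Step 1: L[0][0] = √(4) = 2.
  L[1][0] = (4) / L[0][0] = 2.
Step 2: L[1][1] = √(16) = 4.
  L[2][0] = (6) / L[0][0] = 3.
  L[2][1] = (-4) / L[1][1] = -1.
Step 3: L[2][2] = √(1) = 1.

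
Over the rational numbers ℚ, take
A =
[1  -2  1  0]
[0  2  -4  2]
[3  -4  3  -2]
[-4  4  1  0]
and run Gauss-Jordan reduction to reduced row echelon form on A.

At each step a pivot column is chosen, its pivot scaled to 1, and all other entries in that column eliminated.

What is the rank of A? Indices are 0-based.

step 1: normalize row 0 (÷1) = (1, -2, 1, 0)
  row 2: subtract 3×row0 = (0, 2, 0, -2)
  row 3: subtract -4×row0 = (0, -4, 5, 0)
step 2: normalize row 1 (÷2) = (0, 1, -2, 1)
  row 0: subtract -2×row1 = (1, 0, -3, 2)
  row 2: subtract 2×row1 = (0, 0, 4, -4)
  row 3: subtract -4×row1 = (0, 0, -3, 4)
step 3: normalize row 2 (÷4) = (0, 0, 1, -1)
  row 0: subtract -3×row2 = (1, 0, 0, -1)
  row 1: subtract -2×row2 = (0, 1, 0, -1)
  row 3: subtract -3×row2 = (0, 0, 0, 1)
step 4: normalize row 3 (÷1) = (0, 0, 0, 1)
  row 0: subtract -1×row3 = (1, 0, 0, 0)
  row 1: subtract -1×row3 = (0, 1, 0, 0)
  row 2: subtract -1×row3 = (0, 0, 1, 0)

rank = 4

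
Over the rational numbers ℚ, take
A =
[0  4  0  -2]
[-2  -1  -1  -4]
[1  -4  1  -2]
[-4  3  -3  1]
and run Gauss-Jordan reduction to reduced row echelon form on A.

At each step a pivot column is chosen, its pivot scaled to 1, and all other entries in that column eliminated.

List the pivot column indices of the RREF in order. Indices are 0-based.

pivot columns: 0, 1, 2, 3

[1] R0 <-> R1
[1] R0 /= -2  ⇒  (1, 1/2, 1/2, 2)
     R2 -= 1·R0  ⇒  (0, -9/2, 1/2, -4)
     R3 -= -4·R0  ⇒  (0, 5, -1, 9)
[2] R1 /= 4  ⇒  (0, 1, 0, -1/2)
     R0 -= 1/2·R1  ⇒  (1, 0, 1/2, 9/4)
     R2 -= -9/2·R1  ⇒  (0, 0, 1/2, -25/4)
     R3 -= 5·R1  ⇒  (0, 0, -1, 23/2)
[3] R2 /= 1/2  ⇒  (0, 0, 1, -25/2)
     R0 -= 1/2·R2  ⇒  (1, 0, 0, 17/2)
     R3 -= -1·R2  ⇒  (0, 0, 0, -1)
[4] R3 /= -1  ⇒  (0, 0, 0, 1)
     R0 -= 17/2·R3  ⇒  (1, 0, 0, 0)
     R1 -= -1/2·R3  ⇒  (0, 1, 0, 0)
     R2 -= -25/2·R3  ⇒  (0, 0, 1, 0)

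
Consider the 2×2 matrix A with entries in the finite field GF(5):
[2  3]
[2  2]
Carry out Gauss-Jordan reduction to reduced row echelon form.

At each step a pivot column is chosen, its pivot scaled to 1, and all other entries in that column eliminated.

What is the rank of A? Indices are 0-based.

[1] R0 /= 2  ⇒  (1, 4)
     R1 -= 2·R0  ⇒  (0, 4)
[2] R1 /= 4  ⇒  (0, 1)
     R0 -= 4·R1  ⇒  (1, 0)

rank = 2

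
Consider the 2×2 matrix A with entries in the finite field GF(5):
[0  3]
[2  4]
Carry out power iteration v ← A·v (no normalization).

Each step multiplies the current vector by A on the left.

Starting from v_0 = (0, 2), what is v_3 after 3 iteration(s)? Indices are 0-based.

v_3 = (2, 4)

v_0 = (0, 2).
v_1 = A·v_0 = (1, 3).
v_2 = A·v_1 = (4, 4).
v_3 = A·v_2 = (2, 4).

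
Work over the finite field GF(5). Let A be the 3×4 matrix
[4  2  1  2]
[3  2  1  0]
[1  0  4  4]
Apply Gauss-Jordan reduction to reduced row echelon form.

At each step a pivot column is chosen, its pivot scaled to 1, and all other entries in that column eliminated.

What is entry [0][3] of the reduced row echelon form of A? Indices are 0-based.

M[0][3] = 2

step 1: normalize row 0 (÷4) = (1, 3, 4, 3)
  row 1: subtract 3×row0 = (0, 3, 4, 1)
  row 2: subtract 1×row0 = (0, 2, 0, 1)
step 2: normalize row 1 (÷3) = (0, 1, 3, 2)
  row 0: subtract 3×row1 = (1, 0, 0, 2)
  row 2: subtract 2×row1 = (0, 0, 4, 2)
step 3: normalize row 2 (÷4) = (0, 0, 1, 3)
  row 1: subtract 3×row2 = (0, 1, 0, 3)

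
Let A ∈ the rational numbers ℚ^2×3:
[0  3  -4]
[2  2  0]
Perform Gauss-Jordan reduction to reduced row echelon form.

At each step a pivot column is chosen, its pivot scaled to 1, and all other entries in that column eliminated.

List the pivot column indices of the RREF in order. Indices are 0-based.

pivot columns: 0, 1

[1] R0 <-> R1
[1] R0 /= 2  ⇒  (1, 1, 0)
[2] R1 /= 3  ⇒  (0, 1, -4/3)
     R0 -= 1·R1  ⇒  (1, 0, 4/3)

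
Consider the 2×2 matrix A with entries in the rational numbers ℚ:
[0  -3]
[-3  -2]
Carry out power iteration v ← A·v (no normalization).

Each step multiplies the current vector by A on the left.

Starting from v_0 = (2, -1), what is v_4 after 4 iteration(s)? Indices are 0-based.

v_0 = (2, -1).
v_1 = A·v_0 = (3, -4).
v_2 = A·v_1 = (12, -1).
v_3 = A·v_2 = (3, -34).
v_4 = A·v_3 = (102, 59).

v_4 = (102, 59)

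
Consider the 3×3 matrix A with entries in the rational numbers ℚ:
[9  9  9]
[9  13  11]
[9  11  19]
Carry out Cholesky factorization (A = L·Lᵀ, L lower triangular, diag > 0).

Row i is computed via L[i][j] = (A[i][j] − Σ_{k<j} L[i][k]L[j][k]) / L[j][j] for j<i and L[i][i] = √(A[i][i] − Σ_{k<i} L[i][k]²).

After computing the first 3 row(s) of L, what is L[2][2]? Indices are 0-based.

Step 1: L[0][0] = √(9) = 3.
  L[1][0] = (9) / L[0][0] = 3.
Step 2: L[1][1] = √(4) = 2.
  L[2][0] = (9) / L[0][0] = 3.
  L[2][1] = (2) / L[1][1] = 1.
Step 3: L[2][2] = √(9) = 3.

L[2][2] = 3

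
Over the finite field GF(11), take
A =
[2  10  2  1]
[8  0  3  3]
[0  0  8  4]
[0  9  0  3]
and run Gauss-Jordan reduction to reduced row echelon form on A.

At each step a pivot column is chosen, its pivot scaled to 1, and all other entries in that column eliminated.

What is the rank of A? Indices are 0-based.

rank = 4

pivot(0,0)=2: scale R0 → (1, 5, 1, 6)
  clear (1,0): R1 −= (8)R0 → (0, 4, 6, 10)
pivot(1,1)=4: scale R1 → (0, 1, 7, 8)
  clear (0,1): R0 −= (5)R1 → (1, 0, 10, 10)
  clear (3,1): R3 −= (9)R1 → (0, 0, 3, 8)
pivot(2,2)=8: scale R2 → (0, 0, 1, 6)
  clear (0,2): R0 −= (10)R2 → (1, 0, 0, 5)
  clear (1,2): R1 −= (7)R2 → (0, 1, 0, 10)
  clear (3,2): R3 −= (3)R2 → (0, 0, 0, 1)
pivot(3,3)=1: scale R3 → (0, 0, 0, 1)
  clear (0,3): R0 −= (5)R3 → (1, 0, 0, 0)
  clear (1,3): R1 −= (10)R3 → (0, 1, 0, 0)
  clear (2,3): R2 −= (6)R3 → (0, 0, 1, 0)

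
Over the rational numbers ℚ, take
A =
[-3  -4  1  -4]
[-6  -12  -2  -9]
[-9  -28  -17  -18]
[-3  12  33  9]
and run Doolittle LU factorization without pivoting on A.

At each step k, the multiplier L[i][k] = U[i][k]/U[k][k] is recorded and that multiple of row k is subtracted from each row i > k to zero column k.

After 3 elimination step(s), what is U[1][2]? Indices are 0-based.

U[1][2] = -4

[col 0] pivot -3
  R1 -= 2*R0 → (0, -4, -4, -1)  (L[1][0] := 2)
  R2 -= 3*R0 → (0, -16, -20, -6)  (L[2][0] := 3)
  R3 -= 1*R0 → (0, 16, 32, 13)  (L[3][0] := 1)
[col 1] pivot -4
  R2 -= 4*R1 → (0, 0, -4, -2)  (L[2][1] := 4)
  R3 -= -4*R1 → (0, 0, 16, 9)  (L[3][1] := -4)
[col 2] pivot -4
  R3 -= -4*R2 → (0, 0, 0, 1)  (L[3][2] := -4)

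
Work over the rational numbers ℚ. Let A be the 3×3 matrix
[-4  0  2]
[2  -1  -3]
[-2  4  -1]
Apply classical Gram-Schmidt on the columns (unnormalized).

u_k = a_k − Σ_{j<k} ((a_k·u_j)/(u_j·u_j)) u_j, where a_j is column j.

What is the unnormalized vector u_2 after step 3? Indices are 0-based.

u_2 = (-60/77, -160/77, -40/77)

Step 1: u_0 = a_0 = (-4, 2, -2).
Step 2: u_1 = a_1 − (-5/12)·u_0 = (-5/3, -1/6, 19/6).
Step 3: u_2 = a_2 − (-1/2)·u_0 − (-36/77)·u_1 = (-60/77, -160/77, -40/77).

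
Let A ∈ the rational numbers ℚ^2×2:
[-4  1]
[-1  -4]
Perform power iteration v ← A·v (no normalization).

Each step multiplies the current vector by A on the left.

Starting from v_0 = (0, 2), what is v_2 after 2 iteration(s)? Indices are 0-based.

v_0 = (0, 2).
v_1 = A·v_0 = (2, -8).
v_2 = A·v_1 = (-16, 30).

v_2 = (-16, 30)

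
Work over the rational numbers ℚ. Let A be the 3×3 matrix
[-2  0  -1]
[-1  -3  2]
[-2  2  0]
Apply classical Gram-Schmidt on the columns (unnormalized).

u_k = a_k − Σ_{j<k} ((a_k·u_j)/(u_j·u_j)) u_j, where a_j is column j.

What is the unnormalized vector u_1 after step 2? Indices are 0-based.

Step 1: u_0 = a_0 = (-2, -1, -2).
Step 2: u_1 = a_1 − (-1/9)·u_0 = (-2/9, -28/9, 16/9).

u_1 = (-2/9, -28/9, 16/9)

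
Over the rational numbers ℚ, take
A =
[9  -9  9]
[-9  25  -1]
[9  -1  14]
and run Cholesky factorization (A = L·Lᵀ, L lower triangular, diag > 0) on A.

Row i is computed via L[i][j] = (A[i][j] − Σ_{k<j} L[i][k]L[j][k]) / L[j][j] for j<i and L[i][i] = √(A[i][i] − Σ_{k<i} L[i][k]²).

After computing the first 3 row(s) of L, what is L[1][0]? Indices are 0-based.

L[1][0] = -3

Step 1: L[0][0] = √(9) = 3.
  L[1][0] = (-9) / L[0][0] = -3.
Step 2: L[1][1] = √(16) = 4.
  L[2][0] = (9) / L[0][0] = 3.
  L[2][1] = (8) / L[1][1] = 2.
Step 3: L[2][2] = √(1) = 1.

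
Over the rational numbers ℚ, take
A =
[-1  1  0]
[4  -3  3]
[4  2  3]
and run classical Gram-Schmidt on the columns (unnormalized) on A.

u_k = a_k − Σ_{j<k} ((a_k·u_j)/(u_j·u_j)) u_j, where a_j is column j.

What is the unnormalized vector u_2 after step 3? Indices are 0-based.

Step 1: u_0 = a_0 = (-1, 4, 4).
Step 2: u_1 = a_1 − (-5/33)·u_0 = (28/33, -79/33, 86/33).
Step 3: u_2 = a_2 − (8/11)·u_0 − (21/437)·u_1 = (300/437, 90/437, -15/437).

u_2 = (300/437, 90/437, -15/437)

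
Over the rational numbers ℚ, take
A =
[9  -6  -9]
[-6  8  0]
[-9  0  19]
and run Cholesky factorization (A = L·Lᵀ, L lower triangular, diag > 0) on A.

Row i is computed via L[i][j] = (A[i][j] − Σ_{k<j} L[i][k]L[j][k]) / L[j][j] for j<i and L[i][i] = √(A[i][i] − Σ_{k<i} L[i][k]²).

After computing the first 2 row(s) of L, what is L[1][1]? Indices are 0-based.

L[1][1] = 2

Step 1: L[0][0] = √(9) = 3.
  L[1][0] = (-6) / L[0][0] = -2.
Step 2: L[1][1] = √(4) = 2.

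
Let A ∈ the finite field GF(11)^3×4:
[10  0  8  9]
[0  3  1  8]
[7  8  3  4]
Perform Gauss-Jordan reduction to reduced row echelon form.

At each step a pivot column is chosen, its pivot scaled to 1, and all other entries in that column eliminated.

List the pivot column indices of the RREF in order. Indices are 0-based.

step 1: normalize row 0 (÷10) = (1, 0, 3, 2)
  row 2: subtract 7×row0 = (0, 8, 4, 1)
step 2: normalize row 1 (÷3) = (0, 1, 4, 10)
  row 2: subtract 8×row1 = (0, 0, 5, 9)
step 3: normalize row 2 (÷5) = (0, 0, 1, 4)
  row 0: subtract 3×row2 = (1, 0, 0, 1)
  row 1: subtract 4×row2 = (0, 1, 0, 5)

pivot columns: 0, 1, 2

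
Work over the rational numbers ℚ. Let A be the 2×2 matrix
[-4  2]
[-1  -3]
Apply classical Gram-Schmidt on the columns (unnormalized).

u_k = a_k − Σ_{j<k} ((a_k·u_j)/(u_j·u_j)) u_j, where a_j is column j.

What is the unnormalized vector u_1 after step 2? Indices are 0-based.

u_1 = (14/17, -56/17)

Step 1: u_0 = a_0 = (-4, -1).
Step 2: u_1 = a_1 − (-5/17)·u_0 = (14/17, -56/17).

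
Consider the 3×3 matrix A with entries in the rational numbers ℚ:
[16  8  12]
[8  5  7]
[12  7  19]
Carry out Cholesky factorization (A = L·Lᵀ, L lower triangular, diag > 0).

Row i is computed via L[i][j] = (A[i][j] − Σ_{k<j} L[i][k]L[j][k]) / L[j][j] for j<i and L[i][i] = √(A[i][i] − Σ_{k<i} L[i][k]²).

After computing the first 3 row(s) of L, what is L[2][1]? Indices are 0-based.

L[2][1] = 1

Step 1: L[0][0] = √(16) = 4.
  L[1][0] = (8) / L[0][0] = 2.
Step 2: L[1][1] = √(1) = 1.
  L[2][0] = (12) / L[0][0] = 3.
  L[2][1] = (1) / L[1][1] = 1.
Step 3: L[2][2] = √(9) = 3.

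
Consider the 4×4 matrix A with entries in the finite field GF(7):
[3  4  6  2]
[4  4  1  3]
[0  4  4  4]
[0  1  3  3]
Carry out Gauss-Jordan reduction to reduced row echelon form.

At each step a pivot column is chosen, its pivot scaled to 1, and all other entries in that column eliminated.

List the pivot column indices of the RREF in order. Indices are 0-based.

step 1: normalize row 0 (÷3) = (1, 6, 2, 3)
  row 1: subtract 4×row0 = (0, 1, 0, 5)
step 2: normalize row 1 (÷1) = (0, 1, 0, 5)
  row 0: subtract 6×row1 = (1, 0, 2, 1)
  row 2: subtract 4×row1 = (0, 0, 4, 5)
  row 3: subtract 1×row1 = (0, 0, 3, 5)
step 3: normalize row 2 (÷4) = (0, 0, 1, 3)
  row 0: subtract 2×row2 = (1, 0, 0, 2)
  row 3: subtract 3×row2 = (0, 0, 0, 3)
step 4: normalize row 3 (÷3) = (0, 0, 0, 1)
  row 0: subtract 2×row3 = (1, 0, 0, 0)
  row 1: subtract 5×row3 = (0, 1, 0, 0)
  row 2: subtract 3×row3 = (0, 0, 1, 0)

pivot columns: 0, 1, 2, 3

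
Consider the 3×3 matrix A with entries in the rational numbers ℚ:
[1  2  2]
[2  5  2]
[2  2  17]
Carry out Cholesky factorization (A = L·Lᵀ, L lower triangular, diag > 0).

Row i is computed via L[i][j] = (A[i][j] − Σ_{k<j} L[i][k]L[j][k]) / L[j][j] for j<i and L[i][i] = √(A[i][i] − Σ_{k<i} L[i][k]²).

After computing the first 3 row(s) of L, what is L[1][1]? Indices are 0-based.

Step 1: L[0][0] = √(1) = 1.
  L[1][0] = (2) / L[0][0] = 2.
Step 2: L[1][1] = √(1) = 1.
  L[2][0] = (2) / L[0][0] = 2.
  L[2][1] = (-2) / L[1][1] = -2.
Step 3: L[2][2] = √(9) = 3.

L[1][1] = 1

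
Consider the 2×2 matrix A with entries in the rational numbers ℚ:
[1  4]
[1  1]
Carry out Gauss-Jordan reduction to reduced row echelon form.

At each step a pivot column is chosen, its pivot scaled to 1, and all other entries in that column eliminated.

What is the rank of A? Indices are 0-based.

rank = 2

step 1: normalize row 0 (÷1) = (1, 4)
  row 1: subtract 1×row0 = (0, -3)
step 2: normalize row 1 (÷-3) = (0, 1)
  row 0: subtract 4×row1 = (1, 0)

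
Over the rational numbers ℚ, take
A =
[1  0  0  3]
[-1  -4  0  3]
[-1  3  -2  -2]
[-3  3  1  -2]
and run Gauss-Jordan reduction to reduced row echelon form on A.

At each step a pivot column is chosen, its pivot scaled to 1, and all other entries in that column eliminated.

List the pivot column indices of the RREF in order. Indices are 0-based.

pivot columns: 0, 1, 2, 3

pivot(0,0)=1: scale R0 → (1, 0, 0, 3)
  clear (1,0): R1 −= (-1)R0 → (0, -4, 0, 6)
  clear (2,0): R2 −= (-1)R0 → (0, 3, -2, 1)
  clear (3,0): R3 −= (-3)R0 → (0, 3, 1, 7)
pivot(1,1)=-4: scale R1 → (0, 1, 0, -3/2)
  clear (2,1): R2 −= (3)R1 → (0, 0, -2, 11/2)
  clear (3,1): R3 −= (3)R1 → (0, 0, 1, 23/2)
pivot(2,2)=-2: scale R2 → (0, 0, 1, -11/4)
  clear (3,2): R3 −= (1)R2 → (0, 0, 0, 57/4)
pivot(3,3)=57/4: scale R3 → (0, 0, 0, 1)
  clear (0,3): R0 −= (3)R3 → (1, 0, 0, 0)
  clear (1,3): R1 −= (-3/2)R3 → (0, 1, 0, 0)
  clear (2,3): R2 −= (-11/4)R3 → (0, 0, 1, 0)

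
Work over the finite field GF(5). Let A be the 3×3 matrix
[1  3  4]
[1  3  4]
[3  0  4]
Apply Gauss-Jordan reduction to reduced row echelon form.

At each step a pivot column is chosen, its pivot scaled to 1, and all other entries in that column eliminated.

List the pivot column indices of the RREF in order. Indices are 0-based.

step 1: normalize row 0 (÷1) = (1, 3, 4)
  row 1: subtract 1×row0 = (0, 0, 0)
  row 2: subtract 3×row0 = (0, 1, 2)
step 2: exchange rows 1,2
step 2: normalize row 1 (÷1) = (0, 1, 2)
  row 0: subtract 3×row1 = (1, 0, 3)
skip col 2 (zero from row 2)

pivot columns: 0, 1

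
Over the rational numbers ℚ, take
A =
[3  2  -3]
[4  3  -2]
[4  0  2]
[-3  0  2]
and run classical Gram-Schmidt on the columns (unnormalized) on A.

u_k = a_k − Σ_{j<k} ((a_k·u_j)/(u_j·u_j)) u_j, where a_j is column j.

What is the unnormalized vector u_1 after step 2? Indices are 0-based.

Step 1: u_0 = a_0 = (3, 4, 4, -3).
Step 2: u_1 = a_1 − (9/25)·u_0 = (23/25, 39/25, -36/25, 27/25).

u_1 = (23/25, 39/25, -36/25, 27/25)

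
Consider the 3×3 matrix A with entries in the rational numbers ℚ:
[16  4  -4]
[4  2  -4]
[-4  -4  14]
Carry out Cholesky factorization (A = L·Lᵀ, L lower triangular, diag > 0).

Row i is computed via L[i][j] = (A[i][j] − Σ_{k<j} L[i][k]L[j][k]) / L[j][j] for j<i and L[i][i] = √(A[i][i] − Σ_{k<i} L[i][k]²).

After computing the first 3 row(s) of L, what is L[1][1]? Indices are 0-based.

L[1][1] = 1

Step 1: L[0][0] = √(16) = 4.
  L[1][0] = (4) / L[0][0] = 1.
Step 2: L[1][1] = √(1) = 1.
  L[2][0] = (-4) / L[0][0] = -1.
  L[2][1] = (-3) / L[1][1] = -3.
Step 3: L[2][2] = √(4) = 2.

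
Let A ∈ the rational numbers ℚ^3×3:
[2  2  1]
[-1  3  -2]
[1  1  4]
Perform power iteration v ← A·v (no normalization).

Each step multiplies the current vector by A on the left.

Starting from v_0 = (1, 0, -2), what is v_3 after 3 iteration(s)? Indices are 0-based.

v_3 = (19, 120, -78)

v_0 = (1, 0, -2).
v_1 = A·v_0 = (0, 3, -7).
v_2 = A·v_1 = (-1, 23, -25).
v_3 = A·v_2 = (19, 120, -78).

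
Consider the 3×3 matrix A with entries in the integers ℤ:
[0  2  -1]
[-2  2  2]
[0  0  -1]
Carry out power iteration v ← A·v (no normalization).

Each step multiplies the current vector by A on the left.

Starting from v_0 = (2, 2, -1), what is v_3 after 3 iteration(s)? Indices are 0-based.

v_3 = (-23, -16, 1)

v_0 = (2, 2, -1).
v_1 = A·v_0 = (5, -2, 1).
v_2 = A·v_1 = (-5, -12, -1).
v_3 = A·v_2 = (-23, -16, 1).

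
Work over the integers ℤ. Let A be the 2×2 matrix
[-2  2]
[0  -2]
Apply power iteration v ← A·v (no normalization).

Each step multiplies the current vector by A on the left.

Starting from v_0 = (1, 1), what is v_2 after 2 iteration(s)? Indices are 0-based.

v_0 = (1, 1).
v_1 = A·v_0 = (0, -2).
v_2 = A·v_1 = (-4, 4).

v_2 = (-4, 4)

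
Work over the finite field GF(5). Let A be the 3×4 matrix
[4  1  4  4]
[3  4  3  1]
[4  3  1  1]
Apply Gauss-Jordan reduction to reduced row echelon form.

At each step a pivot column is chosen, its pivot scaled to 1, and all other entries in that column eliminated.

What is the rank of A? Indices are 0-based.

step 1: normalize row 0 (÷4) = (1, 4, 1, 1)
  row 1: subtract 3×row0 = (0, 2, 0, 3)
  row 2: subtract 4×row0 = (0, 2, 2, 2)
step 2: normalize row 1 (÷2) = (0, 1, 0, 4)
  row 0: subtract 4×row1 = (1, 0, 1, 0)
  row 2: subtract 2×row1 = (0, 0, 2, 4)
step 3: normalize row 2 (÷2) = (0, 0, 1, 2)
  row 0: subtract 1×row2 = (1, 0, 0, 3)

rank = 3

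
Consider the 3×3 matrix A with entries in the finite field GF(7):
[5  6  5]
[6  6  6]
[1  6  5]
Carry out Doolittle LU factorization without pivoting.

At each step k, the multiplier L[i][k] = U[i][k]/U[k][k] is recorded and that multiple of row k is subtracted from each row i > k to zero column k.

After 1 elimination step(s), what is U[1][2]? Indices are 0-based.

U[1][2] = 0

[col 0] pivot 5
  R1 -= 4*R0 → (0, 3, 0)  (L[1][0] := 4)
  R2 -= 3*R0 → (0, 2, 4)  (L[2][0] := 3)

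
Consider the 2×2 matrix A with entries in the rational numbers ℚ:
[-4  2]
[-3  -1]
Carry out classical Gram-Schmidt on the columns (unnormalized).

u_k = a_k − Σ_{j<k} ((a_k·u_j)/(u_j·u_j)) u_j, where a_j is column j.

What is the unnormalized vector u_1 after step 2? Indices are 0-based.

Step 1: u_0 = a_0 = (-4, -3).
Step 2: u_1 = a_1 − (-1/5)·u_0 = (6/5, -8/5).

u_1 = (6/5, -8/5)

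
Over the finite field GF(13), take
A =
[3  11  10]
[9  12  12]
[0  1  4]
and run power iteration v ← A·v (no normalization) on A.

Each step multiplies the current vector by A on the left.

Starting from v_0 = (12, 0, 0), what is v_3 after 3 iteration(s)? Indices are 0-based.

v_0 = (12, 0, 0).
v_1 = A·v_0 = (10, 4, 0).
v_2 = A·v_1 = (9, 8, 4).
v_3 = A·v_2 = (12, 4, 11).

v_3 = (12, 4, 11)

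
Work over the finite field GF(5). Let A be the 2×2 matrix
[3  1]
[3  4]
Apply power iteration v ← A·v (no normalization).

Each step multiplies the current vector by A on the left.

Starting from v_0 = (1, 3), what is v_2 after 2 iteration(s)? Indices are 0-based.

v_2 = (3, 3)

v_0 = (1, 3).
v_1 = A·v_0 = (1, 0).
v_2 = A·v_1 = (3, 3).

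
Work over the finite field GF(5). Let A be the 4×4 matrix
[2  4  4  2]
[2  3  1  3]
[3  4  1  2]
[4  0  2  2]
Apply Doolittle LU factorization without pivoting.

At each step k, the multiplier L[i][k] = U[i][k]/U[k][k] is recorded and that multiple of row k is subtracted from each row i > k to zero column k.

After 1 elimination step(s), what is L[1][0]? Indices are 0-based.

L[1][0] = 1

Step 1: pivot at (0,0) is 2.
  row1 ← row1 − (1)·row0  ⇒  L[1][0]=1, U row1=(0, 4, 2, 1)
  row2 ← row2 − (4)·row0  ⇒  L[2][0]=4, U row2=(0, 3, 0, 4)
  row3 ← row3 − (2)·row0  ⇒  L[3][0]=2, U row3=(0, 2, 4, 3)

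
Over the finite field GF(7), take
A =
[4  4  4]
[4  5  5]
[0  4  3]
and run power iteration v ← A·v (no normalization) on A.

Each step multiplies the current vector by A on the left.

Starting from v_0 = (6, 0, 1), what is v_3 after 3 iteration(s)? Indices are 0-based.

v_3 = (0, 5, 0)

v_0 = (6, 0, 1).
v_1 = A·v_0 = (0, 1, 3).
v_2 = A·v_1 = (2, 6, 6).
v_3 = A·v_2 = (0, 5, 0).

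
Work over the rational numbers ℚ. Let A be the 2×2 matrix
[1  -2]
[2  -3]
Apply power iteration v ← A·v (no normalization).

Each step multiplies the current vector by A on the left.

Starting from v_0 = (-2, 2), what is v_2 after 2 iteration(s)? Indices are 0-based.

v_0 = (-2, 2).
v_1 = A·v_0 = (-6, -10).
v_2 = A·v_1 = (14, 18).

v_2 = (14, 18)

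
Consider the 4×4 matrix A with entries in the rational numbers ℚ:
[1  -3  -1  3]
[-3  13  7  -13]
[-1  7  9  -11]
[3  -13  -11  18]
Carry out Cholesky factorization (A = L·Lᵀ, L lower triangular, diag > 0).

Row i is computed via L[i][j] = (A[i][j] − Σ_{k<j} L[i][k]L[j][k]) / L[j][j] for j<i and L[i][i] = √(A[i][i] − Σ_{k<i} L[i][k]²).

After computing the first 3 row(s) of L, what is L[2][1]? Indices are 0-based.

Step 1: L[0][0] = √(1) = 1.
  L[1][0] = (-3) / L[0][0] = -3.
Step 2: L[1][1] = √(4) = 2.
  L[2][0] = (-1) / L[0][0] = -1.
  L[2][1] = (4) / L[1][1] = 2.
Step 3: L[2][2] = √(4) = 2.

L[2][1] = 2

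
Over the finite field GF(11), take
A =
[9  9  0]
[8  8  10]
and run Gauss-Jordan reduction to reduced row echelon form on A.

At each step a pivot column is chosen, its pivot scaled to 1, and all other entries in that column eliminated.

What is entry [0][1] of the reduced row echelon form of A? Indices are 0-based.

[1] R0 /= 9  ⇒  (1, 1, 0)
     R1 -= 8·R0  ⇒  (0, 0, 10)
column 1 empty below row 1
[2] R1 /= 10  ⇒  (0, 0, 1)

M[0][1] = 1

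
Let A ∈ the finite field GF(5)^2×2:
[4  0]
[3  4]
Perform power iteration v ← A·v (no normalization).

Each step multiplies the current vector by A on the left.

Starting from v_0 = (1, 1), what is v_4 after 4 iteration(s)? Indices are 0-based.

v_0 = (1, 1).
v_1 = A·v_0 = (4, 2).
v_2 = A·v_1 = (1, 0).
v_3 = A·v_2 = (4, 3).
v_4 = A·v_3 = (1, 4).

v_4 = (1, 4)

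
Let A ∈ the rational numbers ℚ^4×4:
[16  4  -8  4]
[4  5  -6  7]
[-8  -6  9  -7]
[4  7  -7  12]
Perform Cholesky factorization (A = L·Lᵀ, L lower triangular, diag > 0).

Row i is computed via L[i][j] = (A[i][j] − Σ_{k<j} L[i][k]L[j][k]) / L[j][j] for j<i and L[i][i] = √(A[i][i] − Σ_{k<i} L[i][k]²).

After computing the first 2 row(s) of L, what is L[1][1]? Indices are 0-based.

L[1][1] = 2

Step 1: L[0][0] = √(16) = 4.
  L[1][0] = (4) / L[0][0] = 1.
Step 2: L[1][1] = √(4) = 2.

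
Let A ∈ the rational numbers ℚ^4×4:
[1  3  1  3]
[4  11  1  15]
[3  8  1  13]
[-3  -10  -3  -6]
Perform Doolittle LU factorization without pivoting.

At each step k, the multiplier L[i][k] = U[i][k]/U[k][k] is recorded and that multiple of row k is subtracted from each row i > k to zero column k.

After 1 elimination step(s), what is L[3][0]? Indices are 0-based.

k=0: U[0][0]=1
  eliminate (1,0): mult=4, new row 1: (0, -1, -3, 3); set L[1][0]=4
  eliminate (2,0): mult=3, new row 2: (0, -1, -2, 4); set L[2][0]=3
  eliminate (3,0): mult=-3, new row 3: (0, -1, 0, 3); set L[3][0]=-3

L[3][0] = -3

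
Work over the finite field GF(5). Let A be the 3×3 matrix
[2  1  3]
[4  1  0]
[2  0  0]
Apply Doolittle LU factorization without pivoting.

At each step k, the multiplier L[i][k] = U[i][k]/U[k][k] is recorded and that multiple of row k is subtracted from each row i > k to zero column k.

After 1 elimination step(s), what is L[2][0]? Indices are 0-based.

L[2][0] = 1

[col 0] pivot 2
  R1 -= 2*R0 → (0, 4, 4)  (L[1][0] := 2)
  R2 -= 1*R0 → (0, 4, 2)  (L[2][0] := 1)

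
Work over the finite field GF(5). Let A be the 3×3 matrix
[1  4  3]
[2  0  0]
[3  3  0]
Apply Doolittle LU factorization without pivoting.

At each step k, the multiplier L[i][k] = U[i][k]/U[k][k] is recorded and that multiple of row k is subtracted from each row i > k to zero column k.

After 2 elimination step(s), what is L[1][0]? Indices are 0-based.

L[1][0] = 2

[col 0] pivot 1
  R1 -= 2*R0 → (0, 2, 4)  (L[1][0] := 2)
  R2 -= 3*R0 → (0, 1, 1)  (L[2][0] := 3)
[col 1] pivot 2
  R2 -= 3*R1 → (0, 0, 4)  (L[2][1] := 3)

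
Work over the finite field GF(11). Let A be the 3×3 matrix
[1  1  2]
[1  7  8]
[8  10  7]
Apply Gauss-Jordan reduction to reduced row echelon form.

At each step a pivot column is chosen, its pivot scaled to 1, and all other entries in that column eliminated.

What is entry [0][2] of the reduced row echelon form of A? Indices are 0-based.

M[0][2] = 1

step 1: normalize row 0 (÷1) = (1, 1, 2)
  row 1: subtract 1×row0 = (0, 6, 6)
  row 2: subtract 8×row0 = (0, 2, 2)
step 2: normalize row 1 (÷6) = (0, 1, 1)
  row 0: subtract 1×row1 = (1, 0, 1)
  row 2: subtract 2×row1 = (0, 0, 0)
skip col 2 (zero from row 2)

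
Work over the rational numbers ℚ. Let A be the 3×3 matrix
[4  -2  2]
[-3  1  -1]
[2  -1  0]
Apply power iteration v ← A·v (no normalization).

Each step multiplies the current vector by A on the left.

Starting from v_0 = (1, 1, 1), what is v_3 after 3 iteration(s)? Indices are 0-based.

v_3 = (150, -99, 64)

v_0 = (1, 1, 1).
v_1 = A·v_0 = (4, -3, 1).
v_2 = A·v_1 = (24, -16, 11).
v_3 = A·v_2 = (150, -99, 64).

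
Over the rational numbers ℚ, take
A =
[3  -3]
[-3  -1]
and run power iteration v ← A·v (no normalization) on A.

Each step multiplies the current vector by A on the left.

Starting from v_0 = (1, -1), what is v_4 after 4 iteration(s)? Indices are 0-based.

v_0 = (1, -1).
v_1 = A·v_0 = (6, -2).
v_2 = A·v_1 = (24, -16).
v_3 = A·v_2 = (120, -56).
v_4 = A·v_3 = (528, -304).

v_4 = (528, -304)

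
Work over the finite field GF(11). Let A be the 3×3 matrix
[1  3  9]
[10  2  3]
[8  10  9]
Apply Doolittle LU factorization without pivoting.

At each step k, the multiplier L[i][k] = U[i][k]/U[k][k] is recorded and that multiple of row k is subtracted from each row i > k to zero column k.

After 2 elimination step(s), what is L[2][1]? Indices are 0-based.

L[2][1] = 6

[col 0] pivot 1
  R1 -= 10*R0 → (0, 5, 1)  (L[1][0] := 10)
  R2 -= 8*R0 → (0, 8, 3)  (L[2][0] := 8)
[col 1] pivot 5
  R2 -= 6*R1 → (0, 0, 8)  (L[2][1] := 6)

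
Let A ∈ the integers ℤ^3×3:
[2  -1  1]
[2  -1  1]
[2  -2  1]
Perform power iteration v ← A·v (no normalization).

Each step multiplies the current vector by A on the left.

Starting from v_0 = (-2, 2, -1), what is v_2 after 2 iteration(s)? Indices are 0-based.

v_0 = (-2, 2, -1).
v_1 = A·v_0 = (-7, -7, -9).
v_2 = A·v_1 = (-16, -16, -9).

v_2 = (-16, -16, -9)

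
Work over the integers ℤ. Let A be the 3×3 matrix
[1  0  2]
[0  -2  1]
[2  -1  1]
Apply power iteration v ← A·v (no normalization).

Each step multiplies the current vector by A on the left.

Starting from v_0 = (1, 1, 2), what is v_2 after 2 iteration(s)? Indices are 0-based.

v_2 = (11, 3, 13)

v_0 = (1, 1, 2).
v_1 = A·v_0 = (5, 0, 3).
v_2 = A·v_1 = (11, 3, 13).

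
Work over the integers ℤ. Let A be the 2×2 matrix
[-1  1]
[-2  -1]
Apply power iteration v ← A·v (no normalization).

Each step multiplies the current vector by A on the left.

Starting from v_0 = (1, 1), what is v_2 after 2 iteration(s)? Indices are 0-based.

v_2 = (-3, 3)

v_0 = (1, 1).
v_1 = A·v_0 = (0, -3).
v_2 = A·v_1 = (-3, 3).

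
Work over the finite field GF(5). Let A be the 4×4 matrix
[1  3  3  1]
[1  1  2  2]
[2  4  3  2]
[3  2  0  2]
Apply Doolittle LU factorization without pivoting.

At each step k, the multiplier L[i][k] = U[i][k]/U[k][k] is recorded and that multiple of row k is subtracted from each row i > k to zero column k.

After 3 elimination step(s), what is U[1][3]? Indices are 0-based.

U[1][3] = 1

[col 0] pivot 1
  R1 -= 1*R0 → (0, 3, 4, 1)  (L[1][0] := 1)
  R2 -= 2*R0 → (0, 3, 2, 0)  (L[2][0] := 2)
  R3 -= 3*R0 → (0, 3, 1, 4)  (L[3][0] := 3)
[col 1] pivot 3
  R2 -= 1*R1 → (0, 0, 3, 4)  (L[2][1] := 1)
  R3 -= 1*R1 → (0, 0, 2, 3)  (L[3][1] := 1)
[col 2] pivot 3
  R3 -= 4*R2 → (0, 0, 0, 2)  (L[3][2] := 4)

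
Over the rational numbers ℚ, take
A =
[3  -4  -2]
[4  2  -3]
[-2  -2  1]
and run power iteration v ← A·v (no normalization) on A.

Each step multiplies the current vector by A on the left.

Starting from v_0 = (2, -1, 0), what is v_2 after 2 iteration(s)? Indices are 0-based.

v_2 = (10, 58, -34)

v_0 = (2, -1, 0).
v_1 = A·v_0 = (10, 6, -2).
v_2 = A·v_1 = (10, 58, -34).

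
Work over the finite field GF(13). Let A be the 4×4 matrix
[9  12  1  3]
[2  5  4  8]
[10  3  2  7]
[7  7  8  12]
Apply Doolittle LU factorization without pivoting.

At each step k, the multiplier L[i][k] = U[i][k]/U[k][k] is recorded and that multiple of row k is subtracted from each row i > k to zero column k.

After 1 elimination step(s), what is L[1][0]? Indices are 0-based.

L[1][0] = 6

Step 1: pivot at (0,0) is 9.
  row1 ← row1 − (6)·row0  ⇒  L[1][0]=6, U row1=(0, 11, 11, 3)
  row2 ← row2 − (4)·row0  ⇒  L[2][0]=4, U row2=(0, 7, 11, 8)
  row3 ← row3 − (8)·row0  ⇒  L[3][0]=8, U row3=(0, 2, 0, 1)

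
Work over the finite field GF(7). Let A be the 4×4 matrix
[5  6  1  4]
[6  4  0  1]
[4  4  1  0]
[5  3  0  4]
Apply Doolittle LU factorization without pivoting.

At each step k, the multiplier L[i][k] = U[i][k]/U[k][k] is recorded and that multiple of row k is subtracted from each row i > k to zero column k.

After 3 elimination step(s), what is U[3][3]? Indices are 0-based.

k=0: U[0][0]=5
  eliminate (1,0): mult=4, new row 1: (0, 1, 3, 6); set L[1][0]=4
  eliminate (2,0): mult=5, new row 2: (0, 2, 3, 1); set L[2][0]=5
  eliminate (3,0): mult=1, new row 3: (0, 4, 6, 0); set L[3][0]=1
k=1: U[1][1]=1
  eliminate (2,1): mult=2, new row 2: (0, 0, 4, 3); set L[2][1]=2
  eliminate (3,1): mult=4, new row 3: (0, 0, 1, 4); set L[3][1]=4
k=2: U[2][2]=4
  eliminate (3,2): mult=2, new row 3: (0, 0, 0, 5); set L[3][2]=2

U[3][3] = 5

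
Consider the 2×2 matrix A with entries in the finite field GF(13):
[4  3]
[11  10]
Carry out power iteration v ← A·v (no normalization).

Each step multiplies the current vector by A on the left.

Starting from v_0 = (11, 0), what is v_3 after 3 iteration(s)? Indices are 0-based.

v_3 = (10, 2)

v_0 = (11, 0).
v_1 = A·v_0 = (5, 4).
v_2 = A·v_1 = (6, 4).
v_3 = A·v_2 = (10, 2).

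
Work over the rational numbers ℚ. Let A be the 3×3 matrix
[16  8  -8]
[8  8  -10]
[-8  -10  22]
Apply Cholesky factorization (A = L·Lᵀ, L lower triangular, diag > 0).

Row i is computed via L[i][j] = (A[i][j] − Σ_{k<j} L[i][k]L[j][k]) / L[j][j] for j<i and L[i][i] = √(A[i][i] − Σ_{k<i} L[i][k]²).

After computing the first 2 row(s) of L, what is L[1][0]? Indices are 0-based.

Step 1: L[0][0] = √(16) = 4.
  L[1][0] = (8) / L[0][0] = 2.
Step 2: L[1][1] = √(4) = 2.

L[1][0] = 2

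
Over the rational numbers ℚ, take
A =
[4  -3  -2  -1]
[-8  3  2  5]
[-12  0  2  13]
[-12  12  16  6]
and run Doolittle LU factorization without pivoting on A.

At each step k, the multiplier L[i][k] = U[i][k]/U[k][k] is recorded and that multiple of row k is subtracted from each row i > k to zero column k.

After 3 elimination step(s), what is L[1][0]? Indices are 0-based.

k=0: U[0][0]=4
  eliminate (1,0): mult=-2, new row 1: (0, -3, -2, 3); set L[1][0]=-2
  eliminate (2,0): mult=-3, new row 2: (0, -9, -4, 10); set L[2][0]=-3
  eliminate (3,0): mult=-3, new row 3: (0, 3, 10, 3); set L[3][0]=-3
k=1: U[1][1]=-3
  eliminate (2,1): mult=3, new row 2: (0, 0, 2, 1); set L[2][1]=3
  eliminate (3,1): mult=-1, new row 3: (0, 0, 8, 6); set L[3][1]=-1
k=2: U[2][2]=2
  eliminate (3,2): mult=4, new row 3: (0, 0, 0, 2); set L[3][2]=4

L[1][0] = -2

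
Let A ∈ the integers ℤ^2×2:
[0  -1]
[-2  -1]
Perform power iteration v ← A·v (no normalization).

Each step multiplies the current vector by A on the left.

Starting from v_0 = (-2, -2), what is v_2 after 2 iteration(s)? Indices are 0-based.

v_2 = (-6, -10)

v_0 = (-2, -2).
v_1 = A·v_0 = (2, 6).
v_2 = A·v_1 = (-6, -10).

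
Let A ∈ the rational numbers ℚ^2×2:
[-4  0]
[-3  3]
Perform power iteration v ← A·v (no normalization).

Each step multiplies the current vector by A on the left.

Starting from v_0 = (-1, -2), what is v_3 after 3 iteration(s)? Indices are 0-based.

v_0 = (-1, -2).
v_1 = A·v_0 = (4, -3).
v_2 = A·v_1 = (-16, -21).
v_3 = A·v_2 = (64, -15).

v_3 = (64, -15)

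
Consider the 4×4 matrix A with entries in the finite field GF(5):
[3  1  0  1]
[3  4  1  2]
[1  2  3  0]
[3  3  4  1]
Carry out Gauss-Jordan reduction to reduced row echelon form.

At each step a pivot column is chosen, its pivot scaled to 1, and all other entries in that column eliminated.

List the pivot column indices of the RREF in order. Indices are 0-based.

pivot columns: 0, 1, 2, 3

pivot(0,0)=3: scale R0 → (1, 2, 0, 2)
  clear (1,0): R1 −= (3)R0 → (0, 3, 1, 1)
  clear (2,0): R2 −= (1)R0 → (0, 0, 3, 3)
  clear (3,0): R3 −= (3)R0 → (0, 2, 4, 0)
pivot(1,1)=3: scale R1 → (0, 1, 2, 2)
  clear (0,1): R0 −= (2)R1 → (1, 0, 1, 3)
  clear (3,1): R3 −= (2)R1 → (0, 0, 0, 1)
pivot(2,2)=3: scale R2 → (0, 0, 1, 1)
  clear (0,2): R0 −= (1)R2 → (1, 0, 0, 2)
  clear (1,2): R1 −= (2)R2 → (0, 1, 0, 0)
pivot(3,3)=1: scale R3 → (0, 0, 0, 1)
  clear (0,3): R0 −= (2)R3 → (1, 0, 0, 0)
  clear (2,3): R2 −= (1)R3 → (0, 0, 1, 0)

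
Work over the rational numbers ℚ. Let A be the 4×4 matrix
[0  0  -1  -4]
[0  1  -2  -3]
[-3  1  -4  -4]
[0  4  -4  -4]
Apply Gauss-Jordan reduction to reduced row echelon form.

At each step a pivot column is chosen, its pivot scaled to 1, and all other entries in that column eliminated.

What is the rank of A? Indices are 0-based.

rank = 4

step 1: exchange rows 0,2
step 1: normalize row 0 (÷-3) = (1, -1/3, 4/3, 4/3)
step 2: normalize row 1 (÷1) = (0, 1, -2, -3)
  row 0: subtract -1/3×row1 = (1, 0, 2/3, 1/3)
  row 3: subtract 4×row1 = (0, 0, 4, 8)
step 3: normalize row 2 (÷-1) = (0, 0, 1, 4)
  row 0: subtract 2/3×row2 = (1, 0, 0, -7/3)
  row 1: subtract -2×row2 = (0, 1, 0, 5)
  row 3: subtract 4×row2 = (0, 0, 0, -8)
step 4: normalize row 3 (÷-8) = (0, 0, 0, 1)
  row 0: subtract -7/3×row3 = (1, 0, 0, 0)
  row 1: subtract 5×row3 = (0, 1, 0, 0)
  row 2: subtract 4×row3 = (0, 0, 1, 0)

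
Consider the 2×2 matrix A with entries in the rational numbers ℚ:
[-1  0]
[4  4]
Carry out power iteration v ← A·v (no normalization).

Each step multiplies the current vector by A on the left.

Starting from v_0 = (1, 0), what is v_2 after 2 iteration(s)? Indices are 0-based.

v_0 = (1, 0).
v_1 = A·v_0 = (-1, 4).
v_2 = A·v_1 = (1, 12).

v_2 = (1, 12)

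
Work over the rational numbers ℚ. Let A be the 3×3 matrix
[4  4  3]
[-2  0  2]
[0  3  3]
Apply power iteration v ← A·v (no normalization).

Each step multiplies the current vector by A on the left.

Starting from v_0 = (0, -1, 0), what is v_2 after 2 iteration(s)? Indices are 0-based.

v_0 = (0, -1, 0).
v_1 = A·v_0 = (-4, 0, -3).
v_2 = A·v_1 = (-25, 2, -9).

v_2 = (-25, 2, -9)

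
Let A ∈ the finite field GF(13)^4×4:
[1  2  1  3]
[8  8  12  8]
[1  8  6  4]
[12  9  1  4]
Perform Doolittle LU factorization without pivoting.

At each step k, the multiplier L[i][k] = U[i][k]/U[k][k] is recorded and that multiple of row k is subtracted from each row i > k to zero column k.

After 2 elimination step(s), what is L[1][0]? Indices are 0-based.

Step 1: pivot at (0,0) is 1.
  row1 ← row1 − (8)·row0  ⇒  L[1][0]=8, U row1=(0, 5, 4, 10)
  row2 ← row2 − (1)·row0  ⇒  L[2][0]=1, U row2=(0, 6, 5, 1)
  row3 ← row3 − (12)·row0  ⇒  L[3][0]=12, U row3=(0, 11, 2, 7)
Step 2: pivot at (1,1) is 5.
  row2 ← row2 − (9)·row1  ⇒  L[2][1]=9, U row2=(0, 0, 8, 2)
  row3 ← row3 − (10)·row1  ⇒  L[3][1]=10, U row3=(0, 0, 1, 11)

L[1][0] = 8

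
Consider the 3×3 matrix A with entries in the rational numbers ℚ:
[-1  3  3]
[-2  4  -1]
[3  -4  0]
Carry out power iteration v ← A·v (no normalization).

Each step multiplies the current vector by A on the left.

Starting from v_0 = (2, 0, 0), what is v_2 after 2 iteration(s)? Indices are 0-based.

v_2 = (8, -18, 10)

v_0 = (2, 0, 0).
v_1 = A·v_0 = (-2, -4, 6).
v_2 = A·v_1 = (8, -18, 10).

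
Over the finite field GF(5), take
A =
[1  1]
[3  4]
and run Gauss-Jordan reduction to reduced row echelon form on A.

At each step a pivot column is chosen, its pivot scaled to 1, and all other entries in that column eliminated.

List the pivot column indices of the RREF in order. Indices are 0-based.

pivot columns: 0, 1

step 1: normalize row 0 (÷1) = (1, 1)
  row 1: subtract 3×row0 = (0, 1)
step 2: normalize row 1 (÷1) = (0, 1)
  row 0: subtract 1×row1 = (1, 0)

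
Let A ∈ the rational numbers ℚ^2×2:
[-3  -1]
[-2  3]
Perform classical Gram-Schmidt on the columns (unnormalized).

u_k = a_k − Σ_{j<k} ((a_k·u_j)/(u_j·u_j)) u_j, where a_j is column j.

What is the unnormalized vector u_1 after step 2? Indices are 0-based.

Step 1: u_0 = a_0 = (-3, -2).
Step 2: u_1 = a_1 − (-3/13)·u_0 = (-22/13, 33/13).

u_1 = (-22/13, 33/13)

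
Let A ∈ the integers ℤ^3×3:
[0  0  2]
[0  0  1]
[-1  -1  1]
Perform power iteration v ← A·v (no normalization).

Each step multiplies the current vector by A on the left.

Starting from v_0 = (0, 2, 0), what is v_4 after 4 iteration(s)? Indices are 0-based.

v_4 = (8, 4, 10)

v_0 = (0, 2, 0).
v_1 = A·v_0 = (0, 0, -2).
v_2 = A·v_1 = (-4, -2, -2).
v_3 = A·v_2 = (-4, -2, 4).
v_4 = A·v_3 = (8, 4, 10).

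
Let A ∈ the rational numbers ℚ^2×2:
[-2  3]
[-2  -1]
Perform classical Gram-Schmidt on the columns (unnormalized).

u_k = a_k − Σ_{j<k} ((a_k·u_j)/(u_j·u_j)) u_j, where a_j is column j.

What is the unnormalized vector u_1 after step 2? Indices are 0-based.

Step 1: u_0 = a_0 = (-2, -2).
Step 2: u_1 = a_1 − (-1/2)·u_0 = (2, -2).

u_1 = (2, -2)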